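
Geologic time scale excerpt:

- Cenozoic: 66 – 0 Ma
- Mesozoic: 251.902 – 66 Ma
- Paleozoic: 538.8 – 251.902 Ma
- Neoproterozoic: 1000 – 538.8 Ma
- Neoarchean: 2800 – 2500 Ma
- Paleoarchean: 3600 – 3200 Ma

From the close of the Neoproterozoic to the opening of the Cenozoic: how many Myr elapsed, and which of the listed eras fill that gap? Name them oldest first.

472.8 million years; Paleozoic, Mesozoic

The Neoproterozoic closes at 538.8 Ma and the Cenozoic opens at 66 Ma, so the interval is 538.8 − 66 = 472.8 Myr.
An era fits inside if it starts at or after 538.8 Ma and ends at or before 66 Ma; oldest first that gives Paleozoic, Mesozoic.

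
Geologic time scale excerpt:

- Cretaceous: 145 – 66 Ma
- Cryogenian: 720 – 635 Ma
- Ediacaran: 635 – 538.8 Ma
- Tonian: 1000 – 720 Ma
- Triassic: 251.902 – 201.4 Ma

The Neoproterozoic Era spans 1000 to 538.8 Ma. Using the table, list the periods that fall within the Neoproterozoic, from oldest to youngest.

Tonian, Cryogenian, Ediacaran

Periods with both bounds inside 1000–538.8 Ma: Tonian (1000–720), Cryogenian (720–635), Ediacaran (635–538.8).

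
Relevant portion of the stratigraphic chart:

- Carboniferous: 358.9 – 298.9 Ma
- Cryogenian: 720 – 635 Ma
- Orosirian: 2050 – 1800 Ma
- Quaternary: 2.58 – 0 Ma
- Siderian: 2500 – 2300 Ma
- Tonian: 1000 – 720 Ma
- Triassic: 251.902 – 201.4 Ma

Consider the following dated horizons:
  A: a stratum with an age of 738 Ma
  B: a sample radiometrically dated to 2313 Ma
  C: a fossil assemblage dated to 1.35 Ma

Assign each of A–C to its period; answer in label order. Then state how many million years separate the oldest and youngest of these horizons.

Match each age against the start–end ranges in the excerpt: A = 738 Ma → Tonian (1000–720); B = 2313 Ma → Siderian (2500–2300); C = 1.35 Ma → Quaternary (2.58–0).
The largest age is 2313 Ma and the smallest is 1.35 Ma; their difference is 2311.65 Myr.

A — Tonian; B — Siderian; C — Quaternary; span 2311.65 million years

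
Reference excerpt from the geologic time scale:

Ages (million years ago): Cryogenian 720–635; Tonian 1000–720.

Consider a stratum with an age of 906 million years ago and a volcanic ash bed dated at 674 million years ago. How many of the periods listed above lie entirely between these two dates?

Checking each listed span, none has both start < 906 Ma and end > 674 Ma — every period straddles one of the two dates or lies outside them — so the count is 0.

0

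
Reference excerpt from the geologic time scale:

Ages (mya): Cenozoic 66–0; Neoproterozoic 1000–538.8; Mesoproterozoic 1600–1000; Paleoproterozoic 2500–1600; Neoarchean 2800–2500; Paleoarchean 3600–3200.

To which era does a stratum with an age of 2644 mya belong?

2644 Ma lies between 2800 and 2500 Ma, so it falls in the Neoarchean.

Neoarchean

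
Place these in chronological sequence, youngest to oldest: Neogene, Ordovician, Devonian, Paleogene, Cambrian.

Group by era (each group listed oldest first) — Paleozoic: Cambrian, Ordovician, Devonian; Cenozoic: Paleogene, Neogene. The eras run Paleozoic → Mesozoic → Cenozoic. Concatenating the groups in that era order and then reversing gives youngest to oldest.

Neogene, then Paleogene, then Devonian, then Ordovician, then Cambrian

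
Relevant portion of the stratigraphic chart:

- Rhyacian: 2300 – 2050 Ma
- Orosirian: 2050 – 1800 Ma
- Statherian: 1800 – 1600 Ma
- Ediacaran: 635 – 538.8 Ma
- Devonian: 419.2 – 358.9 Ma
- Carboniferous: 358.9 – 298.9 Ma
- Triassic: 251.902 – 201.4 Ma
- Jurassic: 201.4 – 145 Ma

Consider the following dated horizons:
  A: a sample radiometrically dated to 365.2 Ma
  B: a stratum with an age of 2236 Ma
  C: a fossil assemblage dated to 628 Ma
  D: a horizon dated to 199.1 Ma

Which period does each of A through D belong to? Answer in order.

A: 365.2 Ma lies in 419.2–358.9 Ma, so Devonian.
B: 2236 Ma lies in 2300–2050 Ma, so Rhyacian.
C: 628 Ma lies in 635–538.8 Ma, so Ediacaran.
D: 199.1 Ma lies in 201.4–145 Ma, so Jurassic.

A — Devonian; B — Rhyacian; C — Ediacaran; D — Jurassic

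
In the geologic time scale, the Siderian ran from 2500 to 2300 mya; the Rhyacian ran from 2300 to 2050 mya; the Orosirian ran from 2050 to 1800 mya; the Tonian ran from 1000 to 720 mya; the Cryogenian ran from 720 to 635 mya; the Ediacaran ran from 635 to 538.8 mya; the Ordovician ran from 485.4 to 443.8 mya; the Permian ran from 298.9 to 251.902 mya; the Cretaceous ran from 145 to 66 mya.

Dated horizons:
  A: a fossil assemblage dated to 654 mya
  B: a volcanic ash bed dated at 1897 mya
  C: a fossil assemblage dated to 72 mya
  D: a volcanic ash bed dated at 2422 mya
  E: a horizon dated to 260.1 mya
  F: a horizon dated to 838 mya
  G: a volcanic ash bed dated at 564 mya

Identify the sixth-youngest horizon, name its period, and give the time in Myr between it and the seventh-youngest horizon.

Sorted youngest-first by Ma: C (72), E (260.1), G (564), A (654), F (838), B (1897), D (2422).
The sixth youngest is B at 1897 Ma, which lies in 2050–1800 Ma: the Orosirian.
The seventh youngest is D at 2422 Ma; separation = |1897 − 2422| = 525 Myr.

B, in the Orosirian; 525 million years to D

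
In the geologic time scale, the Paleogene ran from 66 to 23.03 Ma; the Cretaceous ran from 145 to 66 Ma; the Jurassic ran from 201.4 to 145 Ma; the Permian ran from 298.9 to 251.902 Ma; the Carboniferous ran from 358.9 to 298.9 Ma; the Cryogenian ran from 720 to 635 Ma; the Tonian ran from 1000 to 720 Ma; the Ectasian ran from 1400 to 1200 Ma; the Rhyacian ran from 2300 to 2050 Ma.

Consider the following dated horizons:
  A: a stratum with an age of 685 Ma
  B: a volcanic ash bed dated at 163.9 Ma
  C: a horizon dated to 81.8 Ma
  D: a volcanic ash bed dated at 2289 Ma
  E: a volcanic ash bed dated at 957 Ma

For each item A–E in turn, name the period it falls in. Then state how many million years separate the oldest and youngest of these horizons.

Match each age against the start–end ranges in the excerpt: A = 685 Ma → Cryogenian (720–635); B = 163.9 Ma → Jurassic (201.4–145); C = 81.8 Ma → Cretaceous (145–66); D = 2289 Ma → Rhyacian (2300–2050); E = 957 Ma → Tonian (1000–720).
The largest age is 2289 Ma and the smallest is 81.8 Ma; their difference is 2207.2 Myr.

A — Cryogenian; B — Jurassic; C — Cretaceous; D — Rhyacian; E — Tonian; span 2207.2 million years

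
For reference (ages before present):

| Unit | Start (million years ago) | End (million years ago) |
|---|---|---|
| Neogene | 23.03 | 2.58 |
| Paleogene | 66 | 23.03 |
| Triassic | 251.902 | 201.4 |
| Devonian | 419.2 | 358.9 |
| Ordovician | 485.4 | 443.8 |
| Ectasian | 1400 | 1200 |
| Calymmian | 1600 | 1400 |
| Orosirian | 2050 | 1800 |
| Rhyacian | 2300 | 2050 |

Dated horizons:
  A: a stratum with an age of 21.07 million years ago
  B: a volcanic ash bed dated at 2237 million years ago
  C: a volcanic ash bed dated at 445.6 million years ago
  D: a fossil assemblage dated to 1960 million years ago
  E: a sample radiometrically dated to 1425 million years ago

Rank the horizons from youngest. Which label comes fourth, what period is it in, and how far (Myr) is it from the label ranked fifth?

Smaller Ma means younger, so youngest first: A 21.07 < C 445.6 < E 1425 < D 1960 < B 2237.
Counting 4 along gives D (1960 Ma); the excerpt puts that inside the Orosirian, 2050–1800 Ma.
Next in line is B (2237 Ma), and 2237 − 1960 = 277 Myr.

D, in the Orosirian; 277 million years to B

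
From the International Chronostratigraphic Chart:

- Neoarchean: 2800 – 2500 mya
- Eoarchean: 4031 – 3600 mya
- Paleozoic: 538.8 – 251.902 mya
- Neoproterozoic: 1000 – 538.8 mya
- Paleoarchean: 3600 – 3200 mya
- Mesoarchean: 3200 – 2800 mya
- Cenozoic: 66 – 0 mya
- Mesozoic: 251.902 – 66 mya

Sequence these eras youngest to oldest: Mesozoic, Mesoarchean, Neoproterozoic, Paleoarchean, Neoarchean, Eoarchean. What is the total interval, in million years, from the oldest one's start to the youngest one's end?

Start ages (Ma): Eoarchean 4031, Paleoarchean 3600, Mesoarchean 3200, Neoarchean 2800, Neoproterozoic 1000, Mesozoic 251.902.
Ordered youngest to oldest: Mesozoic, Neoproterozoic, Neoarchean, Mesoarchean, Paleoarchean, Eoarchean.
Span = 4031 − 66 = 3965 Myr.

Mesozoic → Neoproterozoic → Neoarchean → Mesoarchean → Paleoarchean → Eoarchean; total span 3965 Myr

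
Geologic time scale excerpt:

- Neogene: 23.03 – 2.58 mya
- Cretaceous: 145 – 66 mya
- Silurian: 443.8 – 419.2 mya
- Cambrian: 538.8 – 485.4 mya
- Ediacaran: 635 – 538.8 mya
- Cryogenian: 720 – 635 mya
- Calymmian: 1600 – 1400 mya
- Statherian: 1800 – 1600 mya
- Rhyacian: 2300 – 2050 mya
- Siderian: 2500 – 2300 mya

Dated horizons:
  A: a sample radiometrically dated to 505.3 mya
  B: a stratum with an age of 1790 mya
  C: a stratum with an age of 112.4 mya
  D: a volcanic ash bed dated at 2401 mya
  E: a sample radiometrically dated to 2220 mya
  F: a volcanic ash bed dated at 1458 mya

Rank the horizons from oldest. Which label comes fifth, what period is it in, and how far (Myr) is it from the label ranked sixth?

A, in the Cambrian; 392.9 million years to C

Sorted oldest-first by Ma: D (2401), E (2220), B (1790), F (1458), A (505.3), C (112.4).
The fifth oldest is A at 505.3 Ma, which lies in 538.8–485.4 Ma: the Cambrian.
The sixth oldest is C at 112.4 Ma; separation = |505.3 − 112.4| = 392.9 Myr.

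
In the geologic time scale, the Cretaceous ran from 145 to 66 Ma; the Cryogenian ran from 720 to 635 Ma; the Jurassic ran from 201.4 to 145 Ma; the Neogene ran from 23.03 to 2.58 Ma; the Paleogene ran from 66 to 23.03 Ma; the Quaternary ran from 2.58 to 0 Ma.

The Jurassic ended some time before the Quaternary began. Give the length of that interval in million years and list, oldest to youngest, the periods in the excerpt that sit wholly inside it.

142.42 million years; Cretaceous, Paleogene, Neogene

End of Jurassic = 145 Ma; start of Quaternary = 2.58 Ma.
Gap = 145 − 2.58 = 142.42 Myr.
Periods wholly inside 145–2.58 Ma: Cretaceous (145–66), Paleogene (66–23.03), Neogene (23.03–2.58).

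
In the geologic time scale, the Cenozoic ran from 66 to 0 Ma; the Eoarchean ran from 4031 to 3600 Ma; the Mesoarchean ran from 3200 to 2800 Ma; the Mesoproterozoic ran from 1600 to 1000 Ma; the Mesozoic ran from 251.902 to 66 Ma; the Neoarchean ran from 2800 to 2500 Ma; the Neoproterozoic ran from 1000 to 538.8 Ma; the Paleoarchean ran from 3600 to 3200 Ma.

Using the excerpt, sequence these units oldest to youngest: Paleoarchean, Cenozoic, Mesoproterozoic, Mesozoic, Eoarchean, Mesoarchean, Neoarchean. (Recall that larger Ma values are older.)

Eoarchean, Paleoarchean, Mesoarchean, Neoarchean, Mesoproterozoic, Mesozoic, Cenozoic

Sorting by start age (descending Ma, since larger Ma = older): Eoarchean start 4031, Paleoarchean start 3600, Mesoarchean start 3200, Neoarchean start 2800, Mesoproterozoic start 1600, Mesozoic start 251.902, Cenozoic start 66.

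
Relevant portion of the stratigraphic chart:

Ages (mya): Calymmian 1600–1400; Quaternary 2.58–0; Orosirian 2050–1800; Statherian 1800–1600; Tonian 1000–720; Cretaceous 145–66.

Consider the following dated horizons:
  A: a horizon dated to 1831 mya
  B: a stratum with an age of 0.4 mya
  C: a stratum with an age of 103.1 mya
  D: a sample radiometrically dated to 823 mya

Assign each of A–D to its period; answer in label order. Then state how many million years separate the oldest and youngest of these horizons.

Match each age against the start–end ranges in the excerpt: A = 1831 Ma → Orosirian (2050–1800); B = 0.4 Ma → Quaternary (2.58–0); C = 103.1 Ma → Cretaceous (145–66); D = 823 Ma → Tonian (1000–720).
The largest age is 1831 Ma and the smallest is 0.4 Ma; their difference is 1830.6 Myr.

A — Orosirian; B — Quaternary; C — Cretaceous; D — Tonian; span 1830.6 million years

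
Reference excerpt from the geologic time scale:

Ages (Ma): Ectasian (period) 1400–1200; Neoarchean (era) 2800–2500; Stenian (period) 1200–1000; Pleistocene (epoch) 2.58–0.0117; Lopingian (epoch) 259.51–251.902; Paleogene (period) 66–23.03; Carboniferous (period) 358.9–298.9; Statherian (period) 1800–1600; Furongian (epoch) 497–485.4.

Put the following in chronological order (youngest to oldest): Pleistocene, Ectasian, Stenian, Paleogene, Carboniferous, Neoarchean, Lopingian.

Sorting by start age (ascending Ma, since larger Ma = older): Pleistocene start 2.58, Paleogene start 66, Lopingian start 259.51, Carboniferous start 358.9, Stenian start 1200, Ectasian start 1400, Neoarchean start 2800.

Pleistocene, Paleogene, Lopingian, Carboniferous, Stenian, Ectasian, Neoarchean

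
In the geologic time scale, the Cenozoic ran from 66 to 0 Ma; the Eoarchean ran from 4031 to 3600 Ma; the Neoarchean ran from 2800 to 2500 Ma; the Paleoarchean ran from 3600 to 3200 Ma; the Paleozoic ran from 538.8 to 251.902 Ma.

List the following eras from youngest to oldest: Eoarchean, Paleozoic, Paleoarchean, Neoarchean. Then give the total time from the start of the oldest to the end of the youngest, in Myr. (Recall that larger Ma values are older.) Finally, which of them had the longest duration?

From the excerpt: Eoarchean 4031–3600; Paleozoic 538.8–251.902; Paleoarchean 3600–3200; Neoarchean 2800–2500 (Ma).
Larger Ma is earlier, so the oldest is Eoarchean and the youngest is Paleozoic; youngest to oldest: Paleozoic, Neoarchean, Paleoarchean, Eoarchean.
Oldest start 4031 minus youngest end 251.902 gives 3779.098 Myr overall.
Individual lengths (start − end): Paleoarchean 400; Neoarchean 300; Paleozoic 286.898; Eoarchean 431. The largest is Eoarchean at 431 Myr.

Paleozoic, Neoarchean, Paleoarchean, Eoarchean; total span 3779.098 Myr; longest is Eoarchean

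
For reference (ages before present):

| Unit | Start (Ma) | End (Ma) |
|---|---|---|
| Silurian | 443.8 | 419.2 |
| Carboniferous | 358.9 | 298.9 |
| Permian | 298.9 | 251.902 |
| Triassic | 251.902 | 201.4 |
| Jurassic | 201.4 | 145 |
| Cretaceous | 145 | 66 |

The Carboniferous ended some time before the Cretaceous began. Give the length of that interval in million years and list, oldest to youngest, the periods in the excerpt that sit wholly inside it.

153.9 million years; Permian, Triassic, Jurassic

End of Carboniferous = 298.9 Ma; start of Cretaceous = 145 Ma.
Gap = 298.9 − 145 = 153.9 Myr.
Periods wholly inside 298.9–145 Ma: Permian (298.9–251.902), Triassic (251.902–201.4), Jurassic (201.4–145).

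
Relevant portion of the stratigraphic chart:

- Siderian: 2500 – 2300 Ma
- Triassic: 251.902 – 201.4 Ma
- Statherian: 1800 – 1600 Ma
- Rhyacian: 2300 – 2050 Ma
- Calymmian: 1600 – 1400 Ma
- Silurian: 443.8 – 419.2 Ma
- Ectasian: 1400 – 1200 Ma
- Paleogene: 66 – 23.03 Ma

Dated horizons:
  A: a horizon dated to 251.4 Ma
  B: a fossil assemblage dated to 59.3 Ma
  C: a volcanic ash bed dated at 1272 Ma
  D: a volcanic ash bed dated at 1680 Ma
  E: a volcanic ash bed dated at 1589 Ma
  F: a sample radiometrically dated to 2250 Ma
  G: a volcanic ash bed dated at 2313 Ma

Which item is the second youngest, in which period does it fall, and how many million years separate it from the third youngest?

A, in the Triassic; 1020.6 million years to C

Smaller Ma means younger, so youngest first: B 59.3 < A 251.4 < C 1272 < E 1589 < D 1680 < F 2250 < G 2313.
Counting 2 along gives A (251.4 Ma); the excerpt puts that inside the Triassic, 251.902–201.4 Ma.
Next in line is C (1272 Ma), and 1272 − 251.4 = 1020.6 Myr.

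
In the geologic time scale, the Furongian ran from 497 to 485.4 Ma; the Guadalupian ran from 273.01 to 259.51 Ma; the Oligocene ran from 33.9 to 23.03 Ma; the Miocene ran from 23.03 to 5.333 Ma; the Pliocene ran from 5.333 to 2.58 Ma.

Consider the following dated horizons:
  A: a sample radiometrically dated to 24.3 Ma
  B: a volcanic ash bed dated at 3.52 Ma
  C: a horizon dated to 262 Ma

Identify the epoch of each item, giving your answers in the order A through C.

A: 24.3 Ma lies in 33.9–23.03 Ma, so Oligocene.
B: 3.52 Ma lies in 5.333–2.58 Ma, so Pliocene.
C: 262 Ma lies in 273.01–259.51 Ma, so Guadalupian.

A — Oligocene; B — Pliocene; C — Guadalupian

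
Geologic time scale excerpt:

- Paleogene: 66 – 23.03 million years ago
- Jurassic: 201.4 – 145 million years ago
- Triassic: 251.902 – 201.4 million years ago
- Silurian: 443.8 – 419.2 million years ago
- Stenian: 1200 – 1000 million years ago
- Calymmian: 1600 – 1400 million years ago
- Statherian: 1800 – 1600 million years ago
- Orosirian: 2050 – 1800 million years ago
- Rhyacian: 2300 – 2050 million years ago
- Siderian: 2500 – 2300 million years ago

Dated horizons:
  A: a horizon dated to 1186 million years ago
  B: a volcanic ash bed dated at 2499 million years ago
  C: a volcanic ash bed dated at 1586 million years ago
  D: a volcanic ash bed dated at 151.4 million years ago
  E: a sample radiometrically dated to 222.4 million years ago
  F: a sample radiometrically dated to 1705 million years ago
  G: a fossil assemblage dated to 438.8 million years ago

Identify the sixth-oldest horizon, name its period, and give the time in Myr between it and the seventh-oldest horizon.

Larger Ma means older, so oldest first: B 2499 > F 1705 > C 1586 > A 1186 > G 438.8 > E 222.4 > D 151.4.
Counting 6 along gives E (222.4 Ma); the excerpt puts that inside the Triassic, 251.902–201.4 Ma.
Next in line is D (151.4 Ma), and 222.4 − 151.4 = 71 Myr.

E, in the Triassic; 71 million years to D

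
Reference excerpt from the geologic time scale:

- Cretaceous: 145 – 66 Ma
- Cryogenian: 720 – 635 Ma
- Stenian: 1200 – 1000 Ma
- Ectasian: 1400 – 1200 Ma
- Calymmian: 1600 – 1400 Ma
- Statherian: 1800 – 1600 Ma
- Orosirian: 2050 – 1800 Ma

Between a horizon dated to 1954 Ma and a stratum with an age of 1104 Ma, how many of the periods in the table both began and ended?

1954 Ma sits inside the Orosirian (2050–1800) and 1104 Ma inside the Stenian (1200–1000); neither of those is wholly between the two dates.
The listed periods lying completely between them are Statherian, Calymmian, Ectasian — 3 in all.

3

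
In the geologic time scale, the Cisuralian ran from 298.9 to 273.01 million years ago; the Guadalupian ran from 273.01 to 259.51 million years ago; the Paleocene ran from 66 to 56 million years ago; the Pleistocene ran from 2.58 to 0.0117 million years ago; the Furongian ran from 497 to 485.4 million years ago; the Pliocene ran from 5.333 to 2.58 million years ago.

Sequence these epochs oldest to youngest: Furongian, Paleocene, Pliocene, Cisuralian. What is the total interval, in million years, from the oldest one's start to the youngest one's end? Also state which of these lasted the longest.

Furongian → Cisuralian → Paleocene → Pliocene; total span 494.42 Myr; longest is Cisuralian

Start ages (Ma): Furongian 497, Cisuralian 298.9, Paleocene 66, Pliocene 5.333.
Ordered oldest to youngest: Furongian, Cisuralian, Paleocene, Pliocene.
Span = 497 − 2.58 = 494.42 Myr.
Durations: Pliocene 2.753, Furongian 11.6, Cisuralian 25.89, Paleocene 10 → longest is Cisuralian (25.89 Myr).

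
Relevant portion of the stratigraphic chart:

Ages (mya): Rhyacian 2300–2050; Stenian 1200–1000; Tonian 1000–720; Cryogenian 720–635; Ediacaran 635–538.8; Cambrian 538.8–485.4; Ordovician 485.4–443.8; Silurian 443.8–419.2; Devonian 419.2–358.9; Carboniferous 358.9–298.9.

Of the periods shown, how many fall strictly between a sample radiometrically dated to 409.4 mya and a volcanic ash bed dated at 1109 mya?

1109 Ma sits inside the Stenian (1200–1000) and 409.4 Ma inside the Devonian (419.2–358.9); neither of those is wholly between the two dates.
The listed periods lying completely between them are Tonian, Cryogenian, Ediacaran, Cambrian, Ordovician, Silurian — 6 in all.

6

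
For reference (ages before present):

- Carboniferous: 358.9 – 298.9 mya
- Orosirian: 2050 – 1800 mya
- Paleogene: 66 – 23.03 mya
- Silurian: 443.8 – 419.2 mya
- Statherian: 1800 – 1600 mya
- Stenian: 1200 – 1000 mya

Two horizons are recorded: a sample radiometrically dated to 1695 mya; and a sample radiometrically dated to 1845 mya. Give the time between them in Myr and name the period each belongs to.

Elapsed time: 1845 − 1695 = 150 Myr.
1695 Ma lies within 1800–1600 Ma: Statherian.
1845 Ma lies within 2050–1800 Ma: Orosirian.

150 million years apart; the first in the Statherian, the second in the Orosirian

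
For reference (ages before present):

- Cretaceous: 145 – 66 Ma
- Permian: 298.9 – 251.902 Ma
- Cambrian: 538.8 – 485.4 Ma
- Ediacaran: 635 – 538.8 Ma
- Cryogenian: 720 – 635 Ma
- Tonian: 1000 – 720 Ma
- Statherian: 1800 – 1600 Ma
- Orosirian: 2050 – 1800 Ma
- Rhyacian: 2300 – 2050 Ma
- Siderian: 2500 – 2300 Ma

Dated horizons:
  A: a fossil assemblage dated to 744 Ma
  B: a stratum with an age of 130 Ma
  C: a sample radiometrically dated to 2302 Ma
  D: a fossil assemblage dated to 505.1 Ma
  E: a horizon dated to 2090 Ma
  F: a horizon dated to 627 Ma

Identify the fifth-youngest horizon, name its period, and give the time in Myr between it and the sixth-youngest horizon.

Smaller Ma means younger, so youngest first: B 130 < D 505.1 < F 627 < A 744 < E 2090 < C 2302.
Counting 5 along gives E (2090 Ma); the excerpt puts that inside the Rhyacian, 2300–2050 Ma.
Next in line is C (2302 Ma), and 2302 − 2090 = 212 Myr.

E, in the Rhyacian; 212 million years to C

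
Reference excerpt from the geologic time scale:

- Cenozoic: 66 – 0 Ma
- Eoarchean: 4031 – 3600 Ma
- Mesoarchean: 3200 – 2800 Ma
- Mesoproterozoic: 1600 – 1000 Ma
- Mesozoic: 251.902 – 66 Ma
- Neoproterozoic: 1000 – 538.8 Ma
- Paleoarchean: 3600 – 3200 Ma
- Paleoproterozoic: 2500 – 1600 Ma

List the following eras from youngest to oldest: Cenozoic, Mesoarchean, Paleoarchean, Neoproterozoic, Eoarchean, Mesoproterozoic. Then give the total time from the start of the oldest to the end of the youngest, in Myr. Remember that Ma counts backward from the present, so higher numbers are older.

Cenozoic → Neoproterozoic → Mesoproterozoic → Mesoarchean → Paleoarchean → Eoarchean; total span 4031 Myr

From the excerpt: Cenozoic 66–0; Mesoarchean 3200–2800; Paleoarchean 3600–3200; Neoproterozoic 1000–538.8; Eoarchean 4031–3600; Mesoproterozoic 1600–1000 (Ma).
Larger Ma is earlier, so the oldest is Eoarchean and the youngest is Cenozoic; youngest to oldest: Cenozoic, Neoproterozoic, Mesoproterozoic, Mesoarchean, Paleoarchean, Eoarchean.
Oldest start 4031 minus youngest end 0 gives 4031 Myr overall.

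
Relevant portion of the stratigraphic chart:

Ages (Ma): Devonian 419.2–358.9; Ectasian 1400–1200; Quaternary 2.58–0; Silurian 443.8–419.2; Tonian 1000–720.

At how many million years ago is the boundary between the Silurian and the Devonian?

419.2 Ma

The Silurian ends and the Devonian begins at 419.2 Ma.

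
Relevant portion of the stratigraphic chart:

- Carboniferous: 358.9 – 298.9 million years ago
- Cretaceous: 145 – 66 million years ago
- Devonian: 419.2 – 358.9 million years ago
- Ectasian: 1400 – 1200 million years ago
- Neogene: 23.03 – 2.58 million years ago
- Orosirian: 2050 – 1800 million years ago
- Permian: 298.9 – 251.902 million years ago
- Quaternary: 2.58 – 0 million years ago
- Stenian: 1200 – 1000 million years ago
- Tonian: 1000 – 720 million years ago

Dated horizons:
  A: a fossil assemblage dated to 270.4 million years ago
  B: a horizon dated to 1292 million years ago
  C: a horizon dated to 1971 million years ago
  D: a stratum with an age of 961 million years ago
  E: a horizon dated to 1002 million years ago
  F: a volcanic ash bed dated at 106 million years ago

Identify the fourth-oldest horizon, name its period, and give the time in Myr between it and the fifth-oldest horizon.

D, in the Tonian; 690.6 million years to A

Larger Ma means older, so oldest first: C 1971 > B 1292 > E 1002 > D 961 > A 270.4 > F 106.
Counting 4 along gives D (961 Ma); the excerpt puts that inside the Tonian, 1000–720 Ma.
Next in line is A (270.4 Ma), and 961 − 270.4 = 690.6 Myr.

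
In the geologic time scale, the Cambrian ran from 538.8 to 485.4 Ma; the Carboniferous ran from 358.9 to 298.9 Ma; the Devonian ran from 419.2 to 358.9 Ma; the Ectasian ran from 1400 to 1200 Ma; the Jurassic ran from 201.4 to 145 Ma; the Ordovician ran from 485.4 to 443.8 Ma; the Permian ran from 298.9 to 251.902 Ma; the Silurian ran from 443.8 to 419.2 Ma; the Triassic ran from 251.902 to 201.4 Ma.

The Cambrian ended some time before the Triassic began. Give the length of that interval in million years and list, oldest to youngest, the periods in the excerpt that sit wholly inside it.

233.498 million years; Ordovician, Silurian, Devonian, Carboniferous, Permian

The Cambrian closes at 485.4 Ma and the Triassic opens at 251.902 Ma, so the interval is 485.4 − 251.902 = 233.498 Myr.
A period fits inside if it starts at or after 485.4 Ma and ends at or before 251.902 Ma; oldest first that gives Ordovician, Silurian, Devonian, Carboniferous, Permian.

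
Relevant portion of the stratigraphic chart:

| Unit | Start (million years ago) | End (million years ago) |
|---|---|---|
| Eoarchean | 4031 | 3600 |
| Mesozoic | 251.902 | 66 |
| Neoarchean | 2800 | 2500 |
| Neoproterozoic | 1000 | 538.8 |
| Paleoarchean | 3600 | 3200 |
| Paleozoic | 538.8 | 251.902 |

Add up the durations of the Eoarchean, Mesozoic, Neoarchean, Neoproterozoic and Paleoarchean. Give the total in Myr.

1778.102 million years

Duration is start − end for each: (4031 − 3600) + (251.902 − 66) + (2800 − 2500) + (1000 − 538.8) + (3600 − 3200).
That is 431 + 185.902 + 300 + 461.2 + 400, which totals 1778.102 million years.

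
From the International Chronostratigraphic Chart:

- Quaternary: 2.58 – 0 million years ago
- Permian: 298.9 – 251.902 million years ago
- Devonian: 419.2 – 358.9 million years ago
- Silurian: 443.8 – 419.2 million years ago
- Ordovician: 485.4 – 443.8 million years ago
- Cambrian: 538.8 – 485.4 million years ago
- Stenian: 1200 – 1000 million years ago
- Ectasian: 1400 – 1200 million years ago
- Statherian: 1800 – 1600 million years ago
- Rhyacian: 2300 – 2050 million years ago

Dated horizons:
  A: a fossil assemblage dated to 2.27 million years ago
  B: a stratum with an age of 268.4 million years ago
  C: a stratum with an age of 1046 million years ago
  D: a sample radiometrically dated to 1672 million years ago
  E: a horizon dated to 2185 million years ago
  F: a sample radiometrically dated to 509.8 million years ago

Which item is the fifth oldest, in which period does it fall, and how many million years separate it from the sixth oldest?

B, in the Permian; 266.13 million years to A

Larger Ma means older, so oldest first: E 2185 > D 1672 > C 1046 > F 509.8 > B 268.4 > A 2.27.
Counting 5 along gives B (268.4 Ma); the excerpt puts that inside the Permian, 298.9–251.902 Ma.
Next in line is A (2.27 Ma), and 268.4 − 2.27 = 266.13 Myr.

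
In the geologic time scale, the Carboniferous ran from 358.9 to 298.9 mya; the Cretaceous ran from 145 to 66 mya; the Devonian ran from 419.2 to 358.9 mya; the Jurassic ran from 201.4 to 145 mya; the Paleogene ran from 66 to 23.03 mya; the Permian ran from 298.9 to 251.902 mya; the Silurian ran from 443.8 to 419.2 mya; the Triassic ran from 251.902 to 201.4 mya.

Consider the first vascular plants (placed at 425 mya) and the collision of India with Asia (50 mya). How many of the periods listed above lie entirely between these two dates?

The older date is 425 Ma and the younger is 50 Ma.
Periods with start < 425 and end > 50 Ma: Devonian (419.2–358.9), Carboniferous (358.9–298.9), Permian (298.9–251.902), Triassic (251.902–201.4), Jurassic (201.4–145), Cretaceous (145–66).
That is 6 complete periods.

6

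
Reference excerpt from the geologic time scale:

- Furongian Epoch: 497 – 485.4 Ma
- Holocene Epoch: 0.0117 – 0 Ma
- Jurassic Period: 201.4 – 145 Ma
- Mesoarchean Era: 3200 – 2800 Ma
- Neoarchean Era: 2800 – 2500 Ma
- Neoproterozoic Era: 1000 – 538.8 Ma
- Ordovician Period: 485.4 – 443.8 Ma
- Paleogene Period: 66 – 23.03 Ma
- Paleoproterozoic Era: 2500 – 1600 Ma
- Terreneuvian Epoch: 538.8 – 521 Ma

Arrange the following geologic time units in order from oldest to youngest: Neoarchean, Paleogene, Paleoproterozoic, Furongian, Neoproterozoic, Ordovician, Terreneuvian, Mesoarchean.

Sorting by start age (descending Ma, since larger Ma = older): Mesoarchean began 3200, Neoarchean began 2800, Paleoproterozoic began 2500, Neoproterozoic began 1000, Terreneuvian began 538.8, Furongian began 497, Ordovician began 485.4, Paleogene began 66.

Mesoarchean, Neoarchean, Paleoproterozoic, Neoproterozoic, Terreneuvian, Furongian, Ordovician, Paleogene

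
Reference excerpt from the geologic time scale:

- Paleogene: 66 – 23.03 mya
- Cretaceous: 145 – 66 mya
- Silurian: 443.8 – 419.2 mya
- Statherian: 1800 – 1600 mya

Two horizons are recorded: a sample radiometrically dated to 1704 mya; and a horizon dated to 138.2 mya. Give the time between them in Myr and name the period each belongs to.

Elapsed time: 1704 − 138.2 = 1565.8 Myr.
1704 Ma lies within 1800–1600 Ma: Statherian.
138.2 Ma lies within 145–66 Ma: Cretaceous.

1565.8 million years apart; the first in the Statherian, the second in the Cretaceous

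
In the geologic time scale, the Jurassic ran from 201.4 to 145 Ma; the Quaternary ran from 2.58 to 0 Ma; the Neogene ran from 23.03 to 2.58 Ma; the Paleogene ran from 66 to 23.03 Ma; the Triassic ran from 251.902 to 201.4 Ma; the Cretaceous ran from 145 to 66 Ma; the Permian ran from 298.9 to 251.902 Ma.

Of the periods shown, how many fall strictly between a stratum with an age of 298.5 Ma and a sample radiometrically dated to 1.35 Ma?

The older date is 298.5 Ma and the younger is 1.35 Ma.
Periods with start < 298.5 and end > 1.35 Ma: Triassic (251.902–201.4), Jurassic (201.4–145), Cretaceous (145–66), Paleogene (66–23.03), Neogene (23.03–2.58).
That is 5 complete periods.

5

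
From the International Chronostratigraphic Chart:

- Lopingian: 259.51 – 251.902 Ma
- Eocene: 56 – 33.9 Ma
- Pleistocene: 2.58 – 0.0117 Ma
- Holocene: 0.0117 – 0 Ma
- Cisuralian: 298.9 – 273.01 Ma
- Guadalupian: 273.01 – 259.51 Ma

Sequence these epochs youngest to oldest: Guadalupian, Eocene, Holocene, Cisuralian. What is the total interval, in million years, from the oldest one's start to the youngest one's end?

Holocene, Eocene, Guadalupian, Cisuralian; total span 298.9 Myr

Start ages (Ma): Cisuralian 298.9, Guadalupian 273.01, Eocene 56, Holocene 0.0117.
Ordered youngest to oldest: Holocene, Eocene, Guadalupian, Cisuralian.
Span = 298.9 − 0 = 298.9 Myr.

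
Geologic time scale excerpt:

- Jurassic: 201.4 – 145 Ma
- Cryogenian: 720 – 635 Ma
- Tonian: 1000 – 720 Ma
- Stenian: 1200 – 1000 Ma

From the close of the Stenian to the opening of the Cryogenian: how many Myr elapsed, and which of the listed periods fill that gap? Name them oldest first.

The Stenian closes at 1000 Ma and the Cryogenian opens at 720 Ma, so the interval is 1000 − 720 = 280 Myr.
A period fits inside if it starts at or after 1000 Ma and ends at or before 720 Ma; oldest first that gives Tonian.

280 million years; Tonian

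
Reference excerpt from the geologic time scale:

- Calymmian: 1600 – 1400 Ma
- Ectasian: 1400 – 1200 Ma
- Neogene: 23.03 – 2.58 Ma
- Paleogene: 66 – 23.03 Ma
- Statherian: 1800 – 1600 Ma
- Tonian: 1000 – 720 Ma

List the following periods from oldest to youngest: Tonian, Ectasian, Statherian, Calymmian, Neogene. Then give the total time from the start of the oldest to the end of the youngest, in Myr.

Start ages (Ma): Statherian 1800, Calymmian 1600, Ectasian 1400, Tonian 1000, Neogene 23.03.
Ordered oldest to youngest: Statherian, Calymmian, Ectasian, Tonian, Neogene.
Span = 1800 − 2.58 = 1797.42 Myr.

Statherian → Calymmian → Ectasian → Tonian → Neogene; total span 1797.42 Myr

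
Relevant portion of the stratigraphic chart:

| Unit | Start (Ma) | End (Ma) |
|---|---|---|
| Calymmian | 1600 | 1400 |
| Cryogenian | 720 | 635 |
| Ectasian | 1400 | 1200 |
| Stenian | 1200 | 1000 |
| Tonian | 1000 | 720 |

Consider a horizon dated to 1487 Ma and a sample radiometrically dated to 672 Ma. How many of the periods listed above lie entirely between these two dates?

3

1487 Ma sits inside the Calymmian (1600–1400) and 672 Ma inside the Cryogenian (720–635); neither of those is wholly between the two dates.
The listed periods lying completely between them are Ectasian, Stenian, Tonian — 3 in all.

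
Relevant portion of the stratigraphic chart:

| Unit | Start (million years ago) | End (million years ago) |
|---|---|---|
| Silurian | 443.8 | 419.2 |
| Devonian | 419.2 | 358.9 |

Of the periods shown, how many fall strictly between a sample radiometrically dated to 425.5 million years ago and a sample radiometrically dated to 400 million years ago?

0

Checking each listed span, none has both start < 425.5 Ma and end > 400 Ma — every period straddles one of the two dates or lies outside them — so the count is 0.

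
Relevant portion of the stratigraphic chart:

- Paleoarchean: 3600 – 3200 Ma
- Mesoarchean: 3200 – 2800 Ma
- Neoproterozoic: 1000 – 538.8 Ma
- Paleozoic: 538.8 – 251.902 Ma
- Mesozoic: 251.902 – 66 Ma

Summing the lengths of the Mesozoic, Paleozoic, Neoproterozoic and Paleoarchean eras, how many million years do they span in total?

1334 million years

Duration is start − end for each: (251.902 − 66) + (538.8 − 251.902) + (1000 − 538.8) + (3600 − 3200).
That is 185.902 + 286.898 + 461.2 + 400, which totals 1334 million years.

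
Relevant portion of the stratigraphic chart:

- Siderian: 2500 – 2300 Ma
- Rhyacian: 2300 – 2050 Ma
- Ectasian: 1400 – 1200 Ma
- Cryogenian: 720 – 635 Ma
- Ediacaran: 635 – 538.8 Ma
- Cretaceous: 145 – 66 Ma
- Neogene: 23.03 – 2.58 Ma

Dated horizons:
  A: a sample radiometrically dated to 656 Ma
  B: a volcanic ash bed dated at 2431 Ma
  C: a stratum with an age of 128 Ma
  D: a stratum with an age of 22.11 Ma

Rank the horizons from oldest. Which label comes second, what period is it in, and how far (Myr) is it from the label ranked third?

A, in the Cryogenian; 528 million years to C

Sorted oldest-first by Ma: B (2431), A (656), C (128), D (22.11).
The second oldest is A at 656 Ma, which lies in 720–635 Ma: the Cryogenian.
The third oldest is C at 128 Ma; separation = |656 − 128| = 528 Myr.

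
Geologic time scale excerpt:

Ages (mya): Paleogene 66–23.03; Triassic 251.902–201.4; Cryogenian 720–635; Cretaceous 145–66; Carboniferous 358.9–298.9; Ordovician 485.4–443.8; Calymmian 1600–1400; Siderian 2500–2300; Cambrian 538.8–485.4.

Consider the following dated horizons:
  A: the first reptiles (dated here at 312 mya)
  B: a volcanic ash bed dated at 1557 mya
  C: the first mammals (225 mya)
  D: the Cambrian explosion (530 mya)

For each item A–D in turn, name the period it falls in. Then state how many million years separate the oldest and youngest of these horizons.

Match each age against the start–end ranges in the excerpt: A = 312 Ma → Carboniferous (358.9–298.9); B = 1557 Ma → Calymmian (1600–1400); C = 225 Ma → Triassic (251.902–201.4); D = 530 Ma → Cambrian (538.8–485.4).
The largest age is 1557 Ma and the smallest is 225 Ma; their difference is 1332 Myr.

A — Carboniferous; B — Calymmian; C — Triassic; D — Cambrian; span 1332 million years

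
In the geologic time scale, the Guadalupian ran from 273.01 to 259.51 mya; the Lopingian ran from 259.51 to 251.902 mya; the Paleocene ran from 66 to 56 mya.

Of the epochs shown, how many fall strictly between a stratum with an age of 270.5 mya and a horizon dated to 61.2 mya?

The older date is 270.5 Ma and the younger is 61.2 Ma.
Epochs with start < 270.5 and end > 61.2 Ma: Lopingian (259.51–251.902).
That is 1 complete epoch.

1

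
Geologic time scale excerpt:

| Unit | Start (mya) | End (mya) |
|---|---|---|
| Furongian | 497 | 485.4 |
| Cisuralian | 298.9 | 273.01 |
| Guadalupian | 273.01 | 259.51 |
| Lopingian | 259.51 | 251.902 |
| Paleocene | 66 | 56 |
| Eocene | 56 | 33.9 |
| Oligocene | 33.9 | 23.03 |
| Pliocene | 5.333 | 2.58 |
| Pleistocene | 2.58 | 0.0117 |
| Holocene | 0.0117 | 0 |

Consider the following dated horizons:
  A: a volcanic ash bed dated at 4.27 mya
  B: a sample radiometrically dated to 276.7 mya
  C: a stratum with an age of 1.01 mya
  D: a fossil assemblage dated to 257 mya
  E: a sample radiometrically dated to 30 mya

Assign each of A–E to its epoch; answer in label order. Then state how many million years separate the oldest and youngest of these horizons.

A — Pliocene; B — Cisuralian; C — Pleistocene; D — Lopingian; E — Oligocene; span 275.69 million years

Match each age against the start–end ranges in the excerpt: A = 4.27 Ma → Pliocene (5.333–2.58); B = 276.7 Ma → Cisuralian (298.9–273.01); C = 1.01 Ma → Pleistocene (2.58–0.0117); D = 257 Ma → Lopingian (259.51–251.902); E = 30 Ma → Oligocene (33.9–23.03).
The largest age is 276.7 Ma and the smallest is 1.01 Ma; their difference is 275.69 Myr.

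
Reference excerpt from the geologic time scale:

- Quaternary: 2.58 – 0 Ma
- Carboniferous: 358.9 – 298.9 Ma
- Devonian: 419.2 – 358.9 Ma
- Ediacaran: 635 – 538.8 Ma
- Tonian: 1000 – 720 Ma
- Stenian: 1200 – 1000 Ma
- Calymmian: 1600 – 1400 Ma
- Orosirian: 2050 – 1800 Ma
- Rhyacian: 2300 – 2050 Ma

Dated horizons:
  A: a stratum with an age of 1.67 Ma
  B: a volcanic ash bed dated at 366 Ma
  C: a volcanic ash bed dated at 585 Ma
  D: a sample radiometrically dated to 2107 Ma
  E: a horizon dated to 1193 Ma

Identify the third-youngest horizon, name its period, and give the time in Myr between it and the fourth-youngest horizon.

Sorted youngest-first by Ma: A (1.67), B (366), C (585), E (1193), D (2107).
The third youngest is C at 585 Ma, which lies in 635–538.8 Ma: the Ediacaran.
The fourth youngest is E at 1193 Ma; separation = |585 − 1193| = 608 Myr.

C, in the Ediacaran; 608 million years to E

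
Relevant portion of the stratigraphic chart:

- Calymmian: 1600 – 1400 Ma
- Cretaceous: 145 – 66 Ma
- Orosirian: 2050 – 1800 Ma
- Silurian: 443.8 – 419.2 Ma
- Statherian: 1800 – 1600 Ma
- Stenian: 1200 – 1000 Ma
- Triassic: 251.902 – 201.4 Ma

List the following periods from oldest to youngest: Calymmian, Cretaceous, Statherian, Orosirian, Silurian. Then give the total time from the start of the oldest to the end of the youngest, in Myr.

Start ages (Ma): Orosirian 2050, Statherian 1800, Calymmian 1600, Silurian 443.8, Cretaceous 145.
Ordered oldest to youngest: Orosirian, Statherian, Calymmian, Silurian, Cretaceous.
Span = 2050 − 66 = 1984 Myr.

Orosirian, Statherian, Calymmian, Silurian, Cretaceous; total span 1984 Myr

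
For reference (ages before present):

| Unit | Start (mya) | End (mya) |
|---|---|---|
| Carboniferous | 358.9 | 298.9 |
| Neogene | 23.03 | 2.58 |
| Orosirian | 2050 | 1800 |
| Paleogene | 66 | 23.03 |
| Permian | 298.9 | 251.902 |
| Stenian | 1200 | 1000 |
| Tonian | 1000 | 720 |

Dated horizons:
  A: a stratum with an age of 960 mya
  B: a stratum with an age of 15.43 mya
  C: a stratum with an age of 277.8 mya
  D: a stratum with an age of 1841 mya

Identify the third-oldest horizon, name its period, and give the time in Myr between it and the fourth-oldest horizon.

C, in the Permian; 262.37 million years to B

Sorted oldest-first by Ma: D (1841), A (960), C (277.8), B (15.43).
The third oldest is C at 277.8 Ma, which lies in 298.9–251.902 Ma: the Permian.
The fourth oldest is B at 15.43 Ma; separation = |277.8 − 15.43| = 262.37 Myr.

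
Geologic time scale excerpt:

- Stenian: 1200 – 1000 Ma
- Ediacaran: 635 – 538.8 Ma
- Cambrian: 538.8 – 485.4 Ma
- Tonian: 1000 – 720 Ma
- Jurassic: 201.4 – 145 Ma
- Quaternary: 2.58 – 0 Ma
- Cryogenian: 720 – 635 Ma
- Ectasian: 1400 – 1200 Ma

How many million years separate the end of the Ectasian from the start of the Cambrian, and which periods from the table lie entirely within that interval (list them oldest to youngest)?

End of Ectasian = 1200 Ma; start of Cambrian = 538.8 Ma.
Gap = 1200 − 538.8 = 661.2 Myr.
Periods wholly inside 1200–538.8 Ma: Stenian (1200–1000), Tonian (1000–720), Cryogenian (720–635), Ediacaran (635–538.8).

661.2 million years; Stenian, Tonian, Cryogenian, Ediacaran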